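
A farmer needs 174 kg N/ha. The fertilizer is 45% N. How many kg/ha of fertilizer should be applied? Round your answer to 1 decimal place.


Step 1: Fertilizer rate = target N / (N content / 100)
Step 2: Rate = 174 / (45 / 100)
Step 3: Rate = 174 / 0.45
Step 4: Rate = 386.7 kg/ha

386.7


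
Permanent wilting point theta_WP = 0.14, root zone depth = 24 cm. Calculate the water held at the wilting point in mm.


Step 1: Water (mm) = theta_WP * depth * 10
Step 2: Water = 0.14 * 24 * 10
Step 3: Water = 33.6 mm

33.6


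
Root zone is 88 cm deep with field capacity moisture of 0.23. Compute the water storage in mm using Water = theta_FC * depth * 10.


Step 1: Water (mm) = theta_FC * depth (cm) * 10
Step 2: Water = 0.23 * 88 * 10
Step 3: Water = 202.4 mm

202.4


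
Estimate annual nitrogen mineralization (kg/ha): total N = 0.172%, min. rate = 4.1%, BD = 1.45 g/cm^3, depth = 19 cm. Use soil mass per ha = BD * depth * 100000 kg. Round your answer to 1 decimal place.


Step 1: Soil mass per ha = BD * depth * 100000 = 1.45 * 19 * 100000 = 2755000 kg
Step 2: Total N pool = soil mass * N%/100 = 2755000 * 0.172/100 = 4738.6 kg/ha
Step 3: N mineralized = N pool * rate%/100 = 4738.6 * 4.1/100 = 194.3 kg/ha/yr

194.3


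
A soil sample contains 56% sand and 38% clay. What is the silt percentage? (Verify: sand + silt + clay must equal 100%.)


Step 1: sand + silt + clay = 100%
Step 2: silt = 100 - sand - clay
Step 3: silt = 100 - 56 - 38
Step 4: silt = 6%

6


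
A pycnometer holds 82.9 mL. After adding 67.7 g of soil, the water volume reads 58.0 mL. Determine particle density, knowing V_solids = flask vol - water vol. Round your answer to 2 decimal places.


Step 1: Volume of solids = flask volume - water volume with soil
Step 2: V_solids = 82.9 - 58.0 = 24.9 mL
Step 3: Particle density = mass / V_solids = 67.7 / 24.9 = 2.72 g/cm^3

2.72


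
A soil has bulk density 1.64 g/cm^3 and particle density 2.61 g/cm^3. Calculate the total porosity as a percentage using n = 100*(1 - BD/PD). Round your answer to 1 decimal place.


Step 1: Formula: n = 100 * (1 - BD / PD)
Step 2: n = 100 * (1 - 1.64 / 2.61)
Step 3: n = 100 * (1 - 0.62835)
Step 4: n = 37.2%

37.2


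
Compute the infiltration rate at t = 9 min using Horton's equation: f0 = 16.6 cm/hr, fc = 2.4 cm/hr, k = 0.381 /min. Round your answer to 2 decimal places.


Step 1: f = fc + (f0 - fc) * exp(-k * t)
Step 2: exp(-0.381 * 9) = 0.032419
Step 3: f = 2.4 + (16.6 - 2.4) * 0.032419
Step 4: f = 2.4 + 14.2 * 0.032419
Step 5: f = 2.86 cm/hr

2.86


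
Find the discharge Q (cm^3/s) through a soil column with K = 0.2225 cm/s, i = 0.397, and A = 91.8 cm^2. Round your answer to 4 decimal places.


Step 1: Apply Darcy's law: Q = K * i * A
Step 2: Q = 0.2225 * 0.397 * 91.8
Step 3: Q = 8.1089 cm^3/s

8.1089


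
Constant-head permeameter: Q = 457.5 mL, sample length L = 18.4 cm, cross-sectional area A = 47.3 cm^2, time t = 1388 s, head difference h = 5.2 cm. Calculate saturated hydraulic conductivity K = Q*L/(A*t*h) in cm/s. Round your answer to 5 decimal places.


Step 1: K = Q * L / (A * t * h)
Step 2: Numerator = 457.5 * 18.4 = 8418.0
Step 3: Denominator = 47.3 * 1388 * 5.2 = 341392.48
Step 4: K = 8418.0 / 341392.48 = 0.02466 cm/s

0.02466


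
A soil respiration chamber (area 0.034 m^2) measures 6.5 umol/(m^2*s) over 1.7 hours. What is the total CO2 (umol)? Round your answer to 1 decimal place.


Step 1: Convert time to seconds: 1.7 hr * 3600 = 6120.0 s
Step 2: Total = flux * area * time_s
Step 3: Total = 6.5 * 0.034 * 6120.0
Step 4: Total = 1352.5 umol

1352.5


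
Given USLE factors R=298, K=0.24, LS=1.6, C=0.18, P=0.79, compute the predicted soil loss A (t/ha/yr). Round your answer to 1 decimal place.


Step 1: A = R * K * LS * C * P
Step 2: R * K = 298 * 0.24 = 71.52
Step 3: (R*K) * LS = 71.52 * 1.6 = 114.432
Step 4: * C * P = 114.432 * 0.18 * 0.79 = 16.3
Step 5: A = 16.3 t/(ha*yr)

16.3


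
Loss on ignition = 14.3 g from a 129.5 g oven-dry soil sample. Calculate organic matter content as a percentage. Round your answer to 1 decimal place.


Step 1: OM% = 100 * LOI / sample mass
Step 2: OM = 100 * 14.3 / 129.5
Step 3: OM = 11.0%

11.0


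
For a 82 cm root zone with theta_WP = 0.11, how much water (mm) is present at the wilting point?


Step 1: Water (mm) = theta_WP * depth * 10
Step 2: Water = 0.11 * 82 * 10
Step 3: Water = 90.2 mm

90.2


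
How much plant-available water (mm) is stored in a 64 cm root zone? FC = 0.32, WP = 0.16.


Step 1: Available water = (FC - WP) * depth * 10
Step 2: AW = (0.32 - 0.16) * 64 * 10
Step 3: AW = 0.16 * 64 * 10
Step 4: AW = 102.4 mm

102.4


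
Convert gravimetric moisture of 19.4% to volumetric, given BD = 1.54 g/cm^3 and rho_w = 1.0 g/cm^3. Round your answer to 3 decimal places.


Step 1: theta = (w / 100) * BD / rho_w
Step 2: theta = (19.4 / 100) * 1.54 / 1.0
Step 3: theta = 0.194 * 1.54
Step 4: theta = 0.299

0.299


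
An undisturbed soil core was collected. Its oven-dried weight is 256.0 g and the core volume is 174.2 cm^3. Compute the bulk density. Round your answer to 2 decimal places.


Step 1: Identify the formula: BD = dry mass / volume
Step 2: Substitute values: BD = 256.0 / 174.2
Step 3: BD = 1.47 g/cm^3

1.47


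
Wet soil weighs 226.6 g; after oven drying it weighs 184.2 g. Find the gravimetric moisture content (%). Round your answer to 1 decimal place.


Step 1: Water mass = wet - dry = 226.6 - 184.2 = 42.4 g
Step 2: w = 100 * water mass / dry mass
Step 3: w = 100 * 42.4 / 184.2 = 23.0%

23.0


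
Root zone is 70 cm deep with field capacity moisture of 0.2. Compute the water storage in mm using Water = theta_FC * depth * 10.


Step 1: Water (mm) = theta_FC * depth (cm) * 10
Step 2: Water = 0.2 * 70 * 10
Step 3: Water = 140.0 mm

140.0


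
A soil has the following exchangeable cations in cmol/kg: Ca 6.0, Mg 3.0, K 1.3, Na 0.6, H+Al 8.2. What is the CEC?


Step 1: CEC = Ca + Mg + K + Na + (H+Al)
Step 2: CEC = 6.0 + 3.0 + 1.3 + 0.6 + 8.2
Step 3: CEC = 19.1 cmol/kg

19.1


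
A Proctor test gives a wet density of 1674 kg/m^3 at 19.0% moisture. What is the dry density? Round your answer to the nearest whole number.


Step 1: Dry density = wet density / (1 + w/100)
Step 2: Dry density = 1674 / (1 + 19.0/100)
Step 3: Dry density = 1674 / 1.19
Step 4: Dry density = 1407 kg/m^3

1407


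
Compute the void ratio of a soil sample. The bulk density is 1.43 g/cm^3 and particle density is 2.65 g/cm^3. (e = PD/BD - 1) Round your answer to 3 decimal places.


Step 1: e = PD / BD - 1
Step 2: e = 2.65 / 1.43 - 1
Step 3: e = 1.85315 - 1
Step 4: e = 0.853

0.853


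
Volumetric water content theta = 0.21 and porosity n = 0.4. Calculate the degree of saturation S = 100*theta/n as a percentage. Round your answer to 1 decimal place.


Step 1: S = 100 * theta_v / n
Step 2: S = 100 * 0.21 / 0.4
Step 3: S = 52.5%

52.5


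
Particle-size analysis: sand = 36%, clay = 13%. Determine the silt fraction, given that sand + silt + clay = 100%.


Step 1: sand + silt + clay = 100%
Step 2: silt = 100 - sand - clay
Step 3: silt = 100 - 36 - 13
Step 4: silt = 51%

51


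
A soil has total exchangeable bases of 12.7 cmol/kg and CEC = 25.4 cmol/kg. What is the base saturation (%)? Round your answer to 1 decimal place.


Step 1: BS = 100 * (sum of bases) / CEC
Step 2: BS = 100 * 12.7 / 25.4
Step 3: BS = 50.0%

50.0


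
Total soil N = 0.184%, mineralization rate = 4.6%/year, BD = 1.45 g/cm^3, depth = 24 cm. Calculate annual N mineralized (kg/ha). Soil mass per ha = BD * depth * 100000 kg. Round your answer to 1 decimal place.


Step 1: Soil mass per ha = BD * depth * 100000 = 1.45 * 24 * 100000 = 3480000 kg
Step 2: Total N pool = soil mass * N%/100 = 3480000 * 0.184/100 = 6403.2 kg/ha
Step 3: N mineralized = N pool * rate%/100 = 6403.2 * 4.6/100 = 294.5 kg/ha/yr

294.5


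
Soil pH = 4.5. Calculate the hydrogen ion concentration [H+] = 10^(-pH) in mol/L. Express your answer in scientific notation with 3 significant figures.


Step 1: [H+] = 10^(-pH)
Step 2: [H+] = 10^(-4.5)
Step 3: [H+] = 3.16e-05 mol/L

3.16e-05


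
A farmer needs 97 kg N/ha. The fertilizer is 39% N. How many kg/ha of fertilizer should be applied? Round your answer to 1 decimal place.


Step 1: Fertilizer rate = target N / (N content / 100)
Step 2: Rate = 97 / (39 / 100)
Step 3: Rate = 97 / 0.39
Step 4: Rate = 248.7 kg/ha

248.7


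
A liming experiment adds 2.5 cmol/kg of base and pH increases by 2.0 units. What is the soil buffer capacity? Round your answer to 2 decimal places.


Step 1: BC = change in base / change in pH
Step 2: BC = 2.5 / 2.0
Step 3: BC = 1.25 cmol/(kg*pH unit)

1.25


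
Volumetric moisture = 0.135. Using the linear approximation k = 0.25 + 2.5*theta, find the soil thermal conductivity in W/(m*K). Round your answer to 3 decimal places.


Step 1: k = 0.25 + 2.5 * theta
Step 2: k = 0.25 + 2.5 * 0.135
Step 3: k = 0.25 + 0.338
Step 4: k = 0.588 W/(m*K)

0.588


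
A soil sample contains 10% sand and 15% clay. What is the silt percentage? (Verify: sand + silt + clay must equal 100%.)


Step 1: sand + silt + clay = 100%
Step 2: silt = 100 - sand - clay
Step 3: silt = 100 - 10 - 15
Step 4: silt = 75%

75


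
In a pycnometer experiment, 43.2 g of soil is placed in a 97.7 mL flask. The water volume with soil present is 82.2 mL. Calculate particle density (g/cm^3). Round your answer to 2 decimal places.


Step 1: Volume of solids = flask volume - water volume with soil
Step 2: V_solids = 97.7 - 82.2 = 15.5 mL
Step 3: Particle density = mass / V_solids = 43.2 / 15.5 = 2.79 g/cm^3

2.79


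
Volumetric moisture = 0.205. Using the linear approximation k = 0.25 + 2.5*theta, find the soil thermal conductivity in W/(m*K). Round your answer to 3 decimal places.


Step 1: k = 0.25 + 2.5 * theta
Step 2: k = 0.25 + 2.5 * 0.205
Step 3: k = 0.25 + 0.513
Step 4: k = 0.763 W/(m*K)

0.763


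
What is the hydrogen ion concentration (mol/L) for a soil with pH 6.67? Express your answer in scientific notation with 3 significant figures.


Step 1: [H+] = 10^(-pH)
Step 2: [H+] = 10^(-6.67)
Step 3: [H+] = 2.14e-07 mol/L

2.14e-07


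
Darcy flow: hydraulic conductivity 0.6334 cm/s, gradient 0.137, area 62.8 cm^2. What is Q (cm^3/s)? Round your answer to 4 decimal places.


Step 1: Apply Darcy's law: Q = K * i * A
Step 2: Q = 0.6334 * 0.137 * 62.8
Step 3: Q = 5.4495 cm^3/s

5.4495


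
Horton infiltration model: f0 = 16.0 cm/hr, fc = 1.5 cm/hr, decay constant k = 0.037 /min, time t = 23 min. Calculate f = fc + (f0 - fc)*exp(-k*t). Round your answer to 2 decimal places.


Step 1: f = fc + (f0 - fc) * exp(-k * t)
Step 2: exp(-0.037 * 23) = 0.426988
Step 3: f = 1.5 + (16.0 - 1.5) * 0.426988
Step 4: f = 1.5 + 14.5 * 0.426988
Step 5: f = 7.69 cm/hr

7.69


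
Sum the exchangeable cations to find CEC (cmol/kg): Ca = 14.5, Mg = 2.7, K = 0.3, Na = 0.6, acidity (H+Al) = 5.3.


Step 1: CEC = Ca + Mg + K + Na + (H+Al)
Step 2: CEC = 14.5 + 2.7 + 0.3 + 0.6 + 5.3
Step 3: CEC = 23.4 cmol/kg

23.4


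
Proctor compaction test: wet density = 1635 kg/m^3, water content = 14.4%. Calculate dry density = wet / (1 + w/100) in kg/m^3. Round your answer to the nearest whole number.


Step 1: Dry density = wet density / (1 + w/100)
Step 2: Dry density = 1635 / (1 + 14.4/100)
Step 3: Dry density = 1635 / 1.144
Step 4: Dry density = 1429 kg/m^3

1429


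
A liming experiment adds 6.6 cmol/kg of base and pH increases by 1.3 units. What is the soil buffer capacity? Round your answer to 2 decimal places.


Step 1: BC = change in base / change in pH
Step 2: BC = 6.6 / 1.3
Step 3: BC = 5.08 cmol/(kg*pH unit)

5.08


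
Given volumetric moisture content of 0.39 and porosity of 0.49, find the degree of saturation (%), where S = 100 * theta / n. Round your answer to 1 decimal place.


Step 1: S = 100 * theta_v / n
Step 2: S = 100 * 0.39 / 0.49
Step 3: S = 79.6%

79.6


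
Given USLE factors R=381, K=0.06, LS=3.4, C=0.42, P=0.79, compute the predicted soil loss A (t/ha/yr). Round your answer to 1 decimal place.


Step 1: A = R * K * LS * C * P
Step 2: R * K = 381 * 0.06 = 22.86
Step 3: (R*K) * LS = 22.86 * 3.4 = 77.724
Step 4: * C * P = 77.724 * 0.42 * 0.79 = 25.8
Step 5: A = 25.8 t/(ha*yr)

25.8


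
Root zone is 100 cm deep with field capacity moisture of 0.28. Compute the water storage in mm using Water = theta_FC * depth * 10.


Step 1: Water (mm) = theta_FC * depth (cm) * 10
Step 2: Water = 0.28 * 100 * 10
Step 3: Water = 280.0 mm

280.0


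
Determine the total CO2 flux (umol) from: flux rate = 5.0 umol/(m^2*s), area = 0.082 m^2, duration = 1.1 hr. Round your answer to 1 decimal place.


Step 1: Convert time to seconds: 1.1 hr * 3600 = 3960.0 s
Step 2: Total = flux * area * time_s
Step 3: Total = 5.0 * 0.082 * 3960.0
Step 4: Total = 1623.6 umol

1623.6


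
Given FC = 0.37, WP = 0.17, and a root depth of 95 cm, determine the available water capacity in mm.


Step 1: Available water = (FC - WP) * depth * 10
Step 2: AW = (0.37 - 0.17) * 95 * 10
Step 3: AW = 0.2 * 95 * 10
Step 4: AW = 190.0 mm

190.0


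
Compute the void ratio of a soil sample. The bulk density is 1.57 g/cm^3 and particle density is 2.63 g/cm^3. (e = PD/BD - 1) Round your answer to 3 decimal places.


Step 1: e = PD / BD - 1
Step 2: e = 2.63 / 1.57 - 1
Step 3: e = 1.67516 - 1
Step 4: e = 0.675

0.675


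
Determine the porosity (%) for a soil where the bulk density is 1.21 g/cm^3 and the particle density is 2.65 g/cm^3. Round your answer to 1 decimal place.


Step 1: Formula: n = 100 * (1 - BD / PD)
Step 2: n = 100 * (1 - 1.21 / 2.65)
Step 3: n = 100 * (1 - 0.4566)
Step 4: n = 54.3%

54.3


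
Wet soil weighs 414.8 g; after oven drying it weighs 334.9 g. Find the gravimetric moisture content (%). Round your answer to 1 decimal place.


Step 1: Water mass = wet - dry = 414.8 - 334.9 = 79.9 g
Step 2: w = 100 * water mass / dry mass
Step 3: w = 100 * 79.9 / 334.9 = 23.9%

23.9


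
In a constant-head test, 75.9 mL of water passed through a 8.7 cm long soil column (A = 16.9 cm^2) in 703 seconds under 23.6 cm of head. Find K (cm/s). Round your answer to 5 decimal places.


Step 1: K = Q * L / (A * t * h)
Step 2: Numerator = 75.9 * 8.7 = 660.33
Step 3: Denominator = 16.9 * 703 * 23.6 = 280384.52
Step 4: K = 660.33 / 280384.52 = 0.00236 cm/s

0.00236


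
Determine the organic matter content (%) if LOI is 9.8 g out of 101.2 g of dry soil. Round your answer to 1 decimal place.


Step 1: OM% = 100 * LOI / sample mass
Step 2: OM = 100 * 9.8 / 101.2
Step 3: OM = 9.7%

9.7


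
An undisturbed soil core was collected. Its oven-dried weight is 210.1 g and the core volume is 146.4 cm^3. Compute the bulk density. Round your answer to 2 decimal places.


Step 1: Identify the formula: BD = dry mass / volume
Step 2: Substitute values: BD = 210.1 / 146.4
Step 3: BD = 1.44 g/cm^3

1.44


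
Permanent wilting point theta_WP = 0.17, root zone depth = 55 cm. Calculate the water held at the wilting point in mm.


Step 1: Water (mm) = theta_WP * depth * 10
Step 2: Water = 0.17 * 55 * 10
Step 3: Water = 93.5 mm

93.5


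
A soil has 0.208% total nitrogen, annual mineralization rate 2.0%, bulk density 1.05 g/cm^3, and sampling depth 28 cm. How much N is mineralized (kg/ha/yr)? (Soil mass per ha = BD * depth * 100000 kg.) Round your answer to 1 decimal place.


Step 1: Soil mass per ha = BD * depth * 100000 = 1.05 * 28 * 100000 = 2940000 kg
Step 2: Total N pool = soil mass * N%/100 = 2940000 * 0.208/100 = 6115.2 kg/ha
Step 3: N mineralized = N pool * rate%/100 = 6115.2 * 2.0/100 = 122.3 kg/ha/yr

122.3


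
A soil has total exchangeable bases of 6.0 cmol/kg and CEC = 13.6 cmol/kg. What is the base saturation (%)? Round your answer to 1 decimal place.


Step 1: BS = 100 * (sum of bases) / CEC
Step 2: BS = 100 * 6.0 / 13.6
Step 3: BS = 44.1%

44.1


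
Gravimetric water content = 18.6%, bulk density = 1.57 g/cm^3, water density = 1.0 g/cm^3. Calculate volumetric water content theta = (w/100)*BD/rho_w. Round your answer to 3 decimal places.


Step 1: theta = (w / 100) * BD / rho_w
Step 2: theta = (18.6 / 100) * 1.57 / 1.0
Step 3: theta = 0.186 * 1.57
Step 4: theta = 0.292

0.292


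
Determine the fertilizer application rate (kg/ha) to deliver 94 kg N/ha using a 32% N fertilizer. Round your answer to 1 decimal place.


Step 1: Fertilizer rate = target N / (N content / 100)
Step 2: Rate = 94 / (32 / 100)
Step 3: Rate = 94 / 0.32
Step 4: Rate = 293.8 kg/ha

293.8


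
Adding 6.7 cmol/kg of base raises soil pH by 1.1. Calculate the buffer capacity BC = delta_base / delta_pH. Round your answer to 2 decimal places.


Step 1: BC = change in base / change in pH
Step 2: BC = 6.7 / 1.1
Step 3: BC = 6.09 cmol/(kg*pH unit)

6.09


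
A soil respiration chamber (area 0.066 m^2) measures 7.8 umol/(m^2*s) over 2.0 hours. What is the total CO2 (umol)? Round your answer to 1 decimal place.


Step 1: Convert time to seconds: 2.0 hr * 3600 = 7200.0 s
Step 2: Total = flux * area * time_s
Step 3: Total = 7.8 * 0.066 * 7200.0
Step 4: Total = 3706.6 umol

3706.6


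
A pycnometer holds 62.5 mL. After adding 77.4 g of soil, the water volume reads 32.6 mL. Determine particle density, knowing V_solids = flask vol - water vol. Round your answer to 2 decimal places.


Step 1: Volume of solids = flask volume - water volume with soil
Step 2: V_solids = 62.5 - 32.6 = 29.9 mL
Step 3: Particle density = mass / V_solids = 77.4 / 29.9 = 2.59 g/cm^3

2.59


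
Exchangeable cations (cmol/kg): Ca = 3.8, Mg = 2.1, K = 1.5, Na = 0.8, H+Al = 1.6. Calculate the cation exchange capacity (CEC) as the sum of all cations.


Step 1: CEC = Ca + Mg + K + Na + (H+Al)
Step 2: CEC = 3.8 + 2.1 + 1.5 + 0.8 + 1.6
Step 3: CEC = 9.8 cmol/kg

9.8


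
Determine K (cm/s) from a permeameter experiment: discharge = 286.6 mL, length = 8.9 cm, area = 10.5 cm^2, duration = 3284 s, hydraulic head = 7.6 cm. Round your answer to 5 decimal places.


Step 1: K = Q * L / (A * t * h)
Step 2: Numerator = 286.6 * 8.9 = 2550.74
Step 3: Denominator = 10.5 * 3284 * 7.6 = 262063.2
Step 4: K = 2550.74 / 262063.2 = 0.00973 cm/s

0.00973


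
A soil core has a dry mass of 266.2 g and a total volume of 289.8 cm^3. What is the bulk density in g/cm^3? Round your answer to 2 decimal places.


Step 1: Identify the formula: BD = dry mass / volume
Step 2: Substitute values: BD = 266.2 / 289.8
Step 3: BD = 0.92 g/cm^3

0.92


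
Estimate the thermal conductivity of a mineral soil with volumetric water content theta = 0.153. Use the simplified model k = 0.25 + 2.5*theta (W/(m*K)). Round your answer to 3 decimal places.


Step 1: k = 0.25 + 2.5 * theta
Step 2: k = 0.25 + 2.5 * 0.153
Step 3: k = 0.25 + 0.383
Step 4: k = 0.633 W/(m*K)

0.633


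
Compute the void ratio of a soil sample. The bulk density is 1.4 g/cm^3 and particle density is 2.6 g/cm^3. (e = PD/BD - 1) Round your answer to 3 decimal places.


Step 1: e = PD / BD - 1
Step 2: e = 2.6 / 1.4 - 1
Step 3: e = 1.85714 - 1
Step 4: e = 0.857

0.857


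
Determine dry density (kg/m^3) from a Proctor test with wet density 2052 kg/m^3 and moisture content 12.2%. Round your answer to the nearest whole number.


Step 1: Dry density = wet density / (1 + w/100)
Step 2: Dry density = 2052 / (1 + 12.2/100)
Step 3: Dry density = 2052 / 1.122
Step 4: Dry density = 1829 kg/m^3

1829


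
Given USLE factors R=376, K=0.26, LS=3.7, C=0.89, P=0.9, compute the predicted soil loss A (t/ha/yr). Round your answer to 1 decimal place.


Step 1: A = R * K * LS * C * P
Step 2: R * K = 376 * 0.26 = 97.76
Step 3: (R*K) * LS = 97.76 * 3.7 = 361.712
Step 4: * C * P = 361.712 * 0.89 * 0.9 = 289.7
Step 5: A = 289.7 t/(ha*yr)

289.7


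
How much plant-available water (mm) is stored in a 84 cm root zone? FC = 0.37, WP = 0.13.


Step 1: Available water = (FC - WP) * depth * 10
Step 2: AW = (0.37 - 0.13) * 84 * 10
Step 3: AW = 0.24 * 84 * 10
Step 4: AW = 201.6 mm

201.6


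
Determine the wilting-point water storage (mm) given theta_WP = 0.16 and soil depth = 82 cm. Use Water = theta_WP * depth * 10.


Step 1: Water (mm) = theta_WP * depth * 10
Step 2: Water = 0.16 * 82 * 10
Step 3: Water = 131.2 mm

131.2


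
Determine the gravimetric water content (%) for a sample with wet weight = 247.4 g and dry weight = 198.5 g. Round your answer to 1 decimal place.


Step 1: Water mass = wet - dry = 247.4 - 198.5 = 48.9 g
Step 2: w = 100 * water mass / dry mass
Step 3: w = 100 * 48.9 / 198.5 = 24.6%

24.6


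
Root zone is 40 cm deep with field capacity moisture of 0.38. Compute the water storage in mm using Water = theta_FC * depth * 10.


Step 1: Water (mm) = theta_FC * depth (cm) * 10
Step 2: Water = 0.38 * 40 * 10
Step 3: Water = 152.0 mm

152.0


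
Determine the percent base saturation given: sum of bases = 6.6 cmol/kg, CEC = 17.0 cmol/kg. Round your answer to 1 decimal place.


Step 1: BS = 100 * (sum of bases) / CEC
Step 2: BS = 100 * 6.6 / 17.0
Step 3: BS = 38.8%

38.8


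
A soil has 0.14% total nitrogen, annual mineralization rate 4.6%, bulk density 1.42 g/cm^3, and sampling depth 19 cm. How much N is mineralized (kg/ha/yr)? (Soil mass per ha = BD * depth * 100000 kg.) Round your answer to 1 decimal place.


Step 1: Soil mass per ha = BD * depth * 100000 = 1.42 * 19 * 100000 = 2698000 kg
Step 2: Total N pool = soil mass * N%/100 = 2698000 * 0.14/100 = 3777.2 kg/ha
Step 3: N mineralized = N pool * rate%/100 = 3777.2 * 4.6/100 = 173.8 kg/ha/yr

173.8


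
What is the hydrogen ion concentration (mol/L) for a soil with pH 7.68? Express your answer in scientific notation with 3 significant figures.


Step 1: [H+] = 10^(-pH)
Step 2: [H+] = 10^(-7.68)
Step 3: [H+] = 2.09e-08 mol/L

2.09e-08


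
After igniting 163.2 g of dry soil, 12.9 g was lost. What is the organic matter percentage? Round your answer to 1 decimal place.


Step 1: OM% = 100 * LOI / sample mass
Step 2: OM = 100 * 12.9 / 163.2
Step 3: OM = 7.9%

7.9


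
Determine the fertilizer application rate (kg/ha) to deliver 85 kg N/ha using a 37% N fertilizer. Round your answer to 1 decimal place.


Step 1: Fertilizer rate = target N / (N content / 100)
Step 2: Rate = 85 / (37 / 100)
Step 3: Rate = 85 / 0.37
Step 4: Rate = 229.7 kg/ha

229.7


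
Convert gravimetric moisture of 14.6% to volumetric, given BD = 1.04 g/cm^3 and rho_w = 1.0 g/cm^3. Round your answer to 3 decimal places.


Step 1: theta = (w / 100) * BD / rho_w
Step 2: theta = (14.6 / 100) * 1.04 / 1.0
Step 3: theta = 0.146 * 1.04
Step 4: theta = 0.152

0.152


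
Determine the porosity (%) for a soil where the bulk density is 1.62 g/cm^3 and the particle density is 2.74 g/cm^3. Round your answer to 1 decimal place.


Step 1: Formula: n = 100 * (1 - BD / PD)
Step 2: n = 100 * (1 - 1.62 / 2.74)
Step 3: n = 100 * (1 - 0.59124)
Step 4: n = 40.9%

40.9


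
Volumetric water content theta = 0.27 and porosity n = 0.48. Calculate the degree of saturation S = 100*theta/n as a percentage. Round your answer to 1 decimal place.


Step 1: S = 100 * theta_v / n
Step 2: S = 100 * 0.27 / 0.48
Step 3: S = 56.3%

56.3


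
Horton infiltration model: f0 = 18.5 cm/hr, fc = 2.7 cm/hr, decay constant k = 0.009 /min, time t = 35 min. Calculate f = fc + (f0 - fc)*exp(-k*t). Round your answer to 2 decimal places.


Step 1: f = fc + (f0 - fc) * exp(-k * t)
Step 2: exp(-0.009 * 35) = 0.729789
Step 3: f = 2.7 + (18.5 - 2.7) * 0.729789
Step 4: f = 2.7 + 15.8 * 0.729789
Step 5: f = 14.23 cm/hr

14.23


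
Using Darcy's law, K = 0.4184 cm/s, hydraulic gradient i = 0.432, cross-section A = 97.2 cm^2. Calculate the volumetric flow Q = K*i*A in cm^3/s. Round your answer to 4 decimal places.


Step 1: Apply Darcy's law: Q = K * i * A
Step 2: Q = 0.4184 * 0.432 * 97.2
Step 3: Q = 17.5688 cm^3/s

17.5688


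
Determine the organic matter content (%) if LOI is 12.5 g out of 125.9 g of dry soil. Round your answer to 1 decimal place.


Step 1: OM% = 100 * LOI / sample mass
Step 2: OM = 100 * 12.5 / 125.9
Step 3: OM = 9.9%

9.9


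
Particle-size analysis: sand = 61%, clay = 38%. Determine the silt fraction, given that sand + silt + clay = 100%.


Step 1: sand + silt + clay = 100%
Step 2: silt = 100 - sand - clay
Step 3: silt = 100 - 61 - 38
Step 4: silt = 1%

1


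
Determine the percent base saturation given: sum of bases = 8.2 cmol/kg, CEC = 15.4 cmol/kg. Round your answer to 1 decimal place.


Step 1: BS = 100 * (sum of bases) / CEC
Step 2: BS = 100 * 8.2 / 15.4
Step 3: BS = 53.2%

53.2


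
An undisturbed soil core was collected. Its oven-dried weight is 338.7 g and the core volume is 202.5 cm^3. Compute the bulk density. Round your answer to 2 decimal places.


Step 1: Identify the formula: BD = dry mass / volume
Step 2: Substitute values: BD = 338.7 / 202.5
Step 3: BD = 1.67 g/cm^3

1.67


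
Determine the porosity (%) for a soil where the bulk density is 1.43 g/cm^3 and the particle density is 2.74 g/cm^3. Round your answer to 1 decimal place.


Step 1: Formula: n = 100 * (1 - BD / PD)
Step 2: n = 100 * (1 - 1.43 / 2.74)
Step 3: n = 100 * (1 - 0.5219)
Step 4: n = 47.8%

47.8


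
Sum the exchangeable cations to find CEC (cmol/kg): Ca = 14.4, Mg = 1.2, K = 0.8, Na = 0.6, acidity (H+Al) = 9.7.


Step 1: CEC = Ca + Mg + K + Na + (H+Al)
Step 2: CEC = 14.4 + 1.2 + 0.8 + 0.6 + 9.7
Step 3: CEC = 26.7 cmol/kg

26.7


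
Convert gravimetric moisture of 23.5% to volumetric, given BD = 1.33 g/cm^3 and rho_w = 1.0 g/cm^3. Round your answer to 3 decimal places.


Step 1: theta = (w / 100) * BD / rho_w
Step 2: theta = (23.5 / 100) * 1.33 / 1.0
Step 3: theta = 0.235 * 1.33
Step 4: theta = 0.313

0.313


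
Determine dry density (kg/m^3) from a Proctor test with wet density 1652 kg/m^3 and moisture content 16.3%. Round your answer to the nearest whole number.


Step 1: Dry density = wet density / (1 + w/100)
Step 2: Dry density = 1652 / (1 + 16.3/100)
Step 3: Dry density = 1652 / 1.163
Step 4: Dry density = 1420 kg/m^3

1420


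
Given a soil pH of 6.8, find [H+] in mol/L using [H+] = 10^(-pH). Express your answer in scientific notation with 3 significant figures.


Step 1: [H+] = 10^(-pH)
Step 2: [H+] = 10^(-6.8)
Step 3: [H+] = 1.58e-07 mol/L

1.58e-07


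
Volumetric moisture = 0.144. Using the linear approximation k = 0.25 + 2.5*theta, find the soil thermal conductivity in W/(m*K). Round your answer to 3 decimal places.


Step 1: k = 0.25 + 2.5 * theta
Step 2: k = 0.25 + 2.5 * 0.144
Step 3: k = 0.25 + 0.36
Step 4: k = 0.61 W/(m*K)

0.61


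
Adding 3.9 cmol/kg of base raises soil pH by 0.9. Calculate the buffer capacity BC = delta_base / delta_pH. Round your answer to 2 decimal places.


Step 1: BC = change in base / change in pH
Step 2: BC = 3.9 / 0.9
Step 3: BC = 4.33 cmol/(kg*pH unit)

4.33


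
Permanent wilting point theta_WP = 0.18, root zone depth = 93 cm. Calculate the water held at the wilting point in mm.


Step 1: Water (mm) = theta_WP * depth * 10
Step 2: Water = 0.18 * 93 * 10
Step 3: Water = 167.4 mm

167.4


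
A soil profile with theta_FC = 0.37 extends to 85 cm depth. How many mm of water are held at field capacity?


Step 1: Water (mm) = theta_FC * depth (cm) * 10
Step 2: Water = 0.37 * 85 * 10
Step 3: Water = 314.5 mm

314.5


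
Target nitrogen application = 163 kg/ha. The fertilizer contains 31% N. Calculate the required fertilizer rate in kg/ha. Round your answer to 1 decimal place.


Step 1: Fertilizer rate = target N / (N content / 100)
Step 2: Rate = 163 / (31 / 100)
Step 3: Rate = 163 / 0.31
Step 4: Rate = 525.8 kg/ha

525.8


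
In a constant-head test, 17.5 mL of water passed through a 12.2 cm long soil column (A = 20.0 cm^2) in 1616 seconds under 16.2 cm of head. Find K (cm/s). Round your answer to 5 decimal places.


Step 1: K = Q * L / (A * t * h)
Step 2: Numerator = 17.5 * 12.2 = 213.5
Step 3: Denominator = 20.0 * 1616 * 16.2 = 523584.0
Step 4: K = 213.5 / 523584.0 = 0.00041 cm/s

0.00041


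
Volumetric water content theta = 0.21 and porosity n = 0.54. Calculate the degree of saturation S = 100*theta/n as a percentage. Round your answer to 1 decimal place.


Step 1: S = 100 * theta_v / n
Step 2: S = 100 * 0.21 / 0.54
Step 3: S = 38.9%

38.9


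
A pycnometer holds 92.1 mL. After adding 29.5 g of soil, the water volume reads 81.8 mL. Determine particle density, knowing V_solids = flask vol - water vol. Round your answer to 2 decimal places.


Step 1: Volume of solids = flask volume - water volume with soil
Step 2: V_solids = 92.1 - 81.8 = 10.3 mL
Step 3: Particle density = mass / V_solids = 29.5 / 10.3 = 2.86 g/cm^3

2.86


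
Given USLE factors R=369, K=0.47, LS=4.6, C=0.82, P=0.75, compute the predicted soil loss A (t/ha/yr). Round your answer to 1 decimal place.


Step 1: A = R * K * LS * C * P
Step 2: R * K = 369 * 0.47 = 173.43
Step 3: (R*K) * LS = 173.43 * 4.6 = 797.778
Step 4: * C * P = 797.778 * 0.82 * 0.75 = 490.6
Step 5: A = 490.6 t/(ha*yr)

490.6


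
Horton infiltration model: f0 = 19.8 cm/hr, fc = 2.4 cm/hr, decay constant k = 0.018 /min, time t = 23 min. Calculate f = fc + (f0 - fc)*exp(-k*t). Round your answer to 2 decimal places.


Step 1: f = fc + (f0 - fc) * exp(-k * t)
Step 2: exp(-0.018 * 23) = 0.661001
Step 3: f = 2.4 + (19.8 - 2.4) * 0.661001
Step 4: f = 2.4 + 17.4 * 0.661001
Step 5: f = 13.9 cm/hr

13.9


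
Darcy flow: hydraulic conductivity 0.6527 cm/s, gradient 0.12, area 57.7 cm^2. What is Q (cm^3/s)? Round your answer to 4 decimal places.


Step 1: Apply Darcy's law: Q = K * i * A
Step 2: Q = 0.6527 * 0.12 * 57.7
Step 3: Q = 4.5193 cm^3/s

4.5193


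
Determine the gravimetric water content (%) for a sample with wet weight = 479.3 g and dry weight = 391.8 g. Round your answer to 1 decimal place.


Step 1: Water mass = wet - dry = 479.3 - 391.8 = 87.5 g
Step 2: w = 100 * water mass / dry mass
Step 3: w = 100 * 87.5 / 391.8 = 22.3%

22.3


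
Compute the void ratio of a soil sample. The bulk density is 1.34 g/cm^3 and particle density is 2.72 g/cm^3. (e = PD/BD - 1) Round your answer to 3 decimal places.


Step 1: e = PD / BD - 1
Step 2: e = 2.72 / 1.34 - 1
Step 3: e = 2.02985 - 1
Step 4: e = 1.03

1.03


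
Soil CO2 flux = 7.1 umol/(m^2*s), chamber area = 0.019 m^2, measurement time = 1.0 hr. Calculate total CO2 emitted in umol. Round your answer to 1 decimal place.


Step 1: Convert time to seconds: 1.0 hr * 3600 = 3600.0 s
Step 2: Total = flux * area * time_s
Step 3: Total = 7.1 * 0.019 * 3600.0
Step 4: Total = 485.6 umol

485.6


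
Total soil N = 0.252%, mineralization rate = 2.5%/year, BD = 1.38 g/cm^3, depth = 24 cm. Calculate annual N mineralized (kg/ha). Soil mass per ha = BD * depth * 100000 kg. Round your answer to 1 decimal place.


Step 1: Soil mass per ha = BD * depth * 100000 = 1.38 * 24 * 100000 = 3312000 kg
Step 2: Total N pool = soil mass * N%/100 = 3312000 * 0.252/100 = 8346.24 kg/ha
Step 3: N mineralized = N pool * rate%/100 = 8346.24 * 2.5/100 = 208.7 kg/ha/yr

208.7


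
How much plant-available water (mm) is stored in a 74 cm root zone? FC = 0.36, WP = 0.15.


Step 1: Available water = (FC - WP) * depth * 10
Step 2: AW = (0.36 - 0.15) * 74 * 10
Step 3: AW = 0.21 * 74 * 10
Step 4: AW = 155.4 mm

155.4


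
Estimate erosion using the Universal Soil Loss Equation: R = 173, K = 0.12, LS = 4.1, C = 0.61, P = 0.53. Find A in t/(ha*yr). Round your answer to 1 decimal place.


Step 1: A = R * K * LS * C * P
Step 2: R * K = 173 * 0.12 = 20.76
Step 3: (R*K) * LS = 20.76 * 4.1 = 85.116
Step 4: * C * P = 85.116 * 0.61 * 0.53 = 27.5
Step 5: A = 27.5 t/(ha*yr)

27.5


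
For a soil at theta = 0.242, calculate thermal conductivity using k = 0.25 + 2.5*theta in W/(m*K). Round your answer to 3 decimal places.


Step 1: k = 0.25 + 2.5 * theta
Step 2: k = 0.25 + 2.5 * 0.242
Step 3: k = 0.25 + 0.605
Step 4: k = 0.855 W/(m*K)

0.855


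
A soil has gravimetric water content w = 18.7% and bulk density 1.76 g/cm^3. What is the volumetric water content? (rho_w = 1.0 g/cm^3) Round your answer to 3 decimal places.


Step 1: theta = (w / 100) * BD / rho_w
Step 2: theta = (18.7 / 100) * 1.76 / 1.0
Step 3: theta = 0.187 * 1.76
Step 4: theta = 0.329

0.329


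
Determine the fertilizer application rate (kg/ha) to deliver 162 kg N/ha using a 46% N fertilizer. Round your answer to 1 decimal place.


Step 1: Fertilizer rate = target N / (N content / 100)
Step 2: Rate = 162 / (46 / 100)
Step 3: Rate = 162 / 0.46
Step 4: Rate = 352.2 kg/ha

352.2


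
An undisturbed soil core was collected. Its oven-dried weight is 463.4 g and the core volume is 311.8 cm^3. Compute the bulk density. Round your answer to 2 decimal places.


Step 1: Identify the formula: BD = dry mass / volume
Step 2: Substitute values: BD = 463.4 / 311.8
Step 3: BD = 1.49 g/cm^3

1.49


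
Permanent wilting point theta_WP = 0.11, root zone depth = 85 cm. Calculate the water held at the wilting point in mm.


Step 1: Water (mm) = theta_WP * depth * 10
Step 2: Water = 0.11 * 85 * 10
Step 3: Water = 93.5 mm

93.5


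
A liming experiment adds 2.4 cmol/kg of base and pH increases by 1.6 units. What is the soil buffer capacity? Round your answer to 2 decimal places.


Step 1: BC = change in base / change in pH
Step 2: BC = 2.4 / 1.6
Step 3: BC = 1.5 cmol/(kg*pH unit)

1.5


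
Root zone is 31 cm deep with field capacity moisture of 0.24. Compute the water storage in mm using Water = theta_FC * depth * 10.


Step 1: Water (mm) = theta_FC * depth (cm) * 10
Step 2: Water = 0.24 * 31 * 10
Step 3: Water = 74.4 mm

74.4


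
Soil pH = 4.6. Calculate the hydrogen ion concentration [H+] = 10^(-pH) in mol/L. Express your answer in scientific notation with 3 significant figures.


Step 1: [H+] = 10^(-pH)
Step 2: [H+] = 10^(-4.6)
Step 3: [H+] = 2.51e-05 mol/L

2.51e-05


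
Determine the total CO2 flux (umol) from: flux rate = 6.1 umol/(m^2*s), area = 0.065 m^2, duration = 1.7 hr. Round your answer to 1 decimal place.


Step 1: Convert time to seconds: 1.7 hr * 3600 = 6120.0 s
Step 2: Total = flux * area * time_s
Step 3: Total = 6.1 * 0.065 * 6120.0
Step 4: Total = 2426.6 umol

2426.6


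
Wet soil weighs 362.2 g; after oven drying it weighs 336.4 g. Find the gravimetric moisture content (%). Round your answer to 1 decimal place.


Step 1: Water mass = wet - dry = 362.2 - 336.4 = 25.8 g
Step 2: w = 100 * water mass / dry mass
Step 3: w = 100 * 25.8 / 336.4 = 7.7%

7.7


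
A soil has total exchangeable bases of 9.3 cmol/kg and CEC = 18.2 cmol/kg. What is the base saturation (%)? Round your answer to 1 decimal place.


Step 1: BS = 100 * (sum of bases) / CEC
Step 2: BS = 100 * 9.3 / 18.2
Step 3: BS = 51.1%

51.1


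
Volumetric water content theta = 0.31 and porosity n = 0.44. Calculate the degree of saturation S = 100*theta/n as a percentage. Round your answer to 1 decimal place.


Step 1: S = 100 * theta_v / n
Step 2: S = 100 * 0.31 / 0.44
Step 3: S = 70.5%

70.5


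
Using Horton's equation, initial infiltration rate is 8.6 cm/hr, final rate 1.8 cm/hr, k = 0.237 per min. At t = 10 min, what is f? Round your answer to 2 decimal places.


Step 1: f = fc + (f0 - fc) * exp(-k * t)
Step 2: exp(-0.237 * 10) = 0.093481
Step 3: f = 1.8 + (8.6 - 1.8) * 0.093481
Step 4: f = 1.8 + 6.8 * 0.093481
Step 5: f = 2.44 cm/hr

2.44


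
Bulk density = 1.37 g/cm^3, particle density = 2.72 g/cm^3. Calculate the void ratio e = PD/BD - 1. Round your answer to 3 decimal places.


Step 1: e = PD / BD - 1
Step 2: e = 2.72 / 1.37 - 1
Step 3: e = 1.9854 - 1
Step 4: e = 0.985

0.985


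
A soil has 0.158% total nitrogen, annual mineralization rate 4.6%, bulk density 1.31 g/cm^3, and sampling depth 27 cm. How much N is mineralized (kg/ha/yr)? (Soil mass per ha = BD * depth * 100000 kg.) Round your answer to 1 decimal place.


Step 1: Soil mass per ha = BD * depth * 100000 = 1.31 * 27 * 100000 = 3537000 kg
Step 2: Total N pool = soil mass * N%/100 = 3537000 * 0.158/100 = 5588.46 kg/ha
Step 3: N mineralized = N pool * rate%/100 = 5588.46 * 4.6/100 = 257.1 kg/ha/yr

257.1


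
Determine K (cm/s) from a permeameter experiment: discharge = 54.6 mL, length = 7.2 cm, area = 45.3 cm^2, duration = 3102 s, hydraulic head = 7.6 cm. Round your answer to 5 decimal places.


Step 1: K = Q * L / (A * t * h)
Step 2: Numerator = 54.6 * 7.2 = 393.12
Step 3: Denominator = 45.3 * 3102 * 7.6 = 1067956.56
Step 4: K = 393.12 / 1067956.56 = 0.00037 cm/s

0.00037


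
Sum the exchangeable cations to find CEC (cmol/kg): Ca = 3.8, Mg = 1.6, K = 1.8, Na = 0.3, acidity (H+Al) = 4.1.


Step 1: CEC = Ca + Mg + K + Na + (H+Al)
Step 2: CEC = 3.8 + 1.6 + 1.8 + 0.3 + 4.1
Step 3: CEC = 11.6 cmol/kg

11.6


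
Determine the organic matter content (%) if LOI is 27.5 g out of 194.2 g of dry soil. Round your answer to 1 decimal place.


Step 1: OM% = 100 * LOI / sample mass
Step 2: OM = 100 * 27.5 / 194.2
Step 3: OM = 14.2%

14.2


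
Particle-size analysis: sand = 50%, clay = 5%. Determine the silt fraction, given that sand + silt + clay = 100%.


Step 1: sand + silt + clay = 100%
Step 2: silt = 100 - sand - clay
Step 3: silt = 100 - 50 - 5
Step 4: silt = 45%

45


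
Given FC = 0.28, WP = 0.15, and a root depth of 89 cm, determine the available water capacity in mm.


Step 1: Available water = (FC - WP) * depth * 10
Step 2: AW = (0.28 - 0.15) * 89 * 10
Step 3: AW = 0.13 * 89 * 10
Step 4: AW = 115.7 mm

115.7


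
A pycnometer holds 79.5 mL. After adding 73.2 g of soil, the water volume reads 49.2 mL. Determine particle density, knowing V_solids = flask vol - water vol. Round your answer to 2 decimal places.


Step 1: Volume of solids = flask volume - water volume with soil
Step 2: V_solids = 79.5 - 49.2 = 30.3 mL
Step 3: Particle density = mass / V_solids = 73.2 / 30.3 = 2.42 g/cm^3

2.42


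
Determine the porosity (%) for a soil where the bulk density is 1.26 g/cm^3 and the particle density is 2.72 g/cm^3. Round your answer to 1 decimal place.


Step 1: Formula: n = 100 * (1 - BD / PD)
Step 2: n = 100 * (1 - 1.26 / 2.72)
Step 3: n = 100 * (1 - 0.46324)
Step 4: n = 53.7%

53.7


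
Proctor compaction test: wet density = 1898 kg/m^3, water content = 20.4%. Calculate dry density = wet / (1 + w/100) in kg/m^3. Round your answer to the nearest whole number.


Step 1: Dry density = wet density / (1 + w/100)
Step 2: Dry density = 1898 / (1 + 20.4/100)
Step 3: Dry density = 1898 / 1.204
Step 4: Dry density = 1576 kg/m^3

1576


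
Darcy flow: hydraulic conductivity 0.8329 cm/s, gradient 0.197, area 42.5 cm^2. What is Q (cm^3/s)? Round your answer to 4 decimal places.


Step 1: Apply Darcy's law: Q = K * i * A
Step 2: Q = 0.8329 * 0.197 * 42.5
Step 3: Q = 6.9735 cm^3/s

6.9735


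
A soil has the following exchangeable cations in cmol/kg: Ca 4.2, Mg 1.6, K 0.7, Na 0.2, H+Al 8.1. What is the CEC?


Step 1: CEC = Ca + Mg + K + Na + (H+Al)
Step 2: CEC = 4.2 + 1.6 + 0.7 + 0.2 + 8.1
Step 3: CEC = 14.8 cmol/kg

14.8


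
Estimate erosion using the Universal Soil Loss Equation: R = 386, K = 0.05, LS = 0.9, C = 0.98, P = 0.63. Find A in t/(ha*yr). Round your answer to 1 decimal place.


Step 1: A = R * K * LS * C * P
Step 2: R * K = 386 * 0.05 = 19.3
Step 3: (R*K) * LS = 19.3 * 0.9 = 17.37
Step 4: * C * P = 17.37 * 0.98 * 0.63 = 10.7
Step 5: A = 10.7 t/(ha*yr)

10.7


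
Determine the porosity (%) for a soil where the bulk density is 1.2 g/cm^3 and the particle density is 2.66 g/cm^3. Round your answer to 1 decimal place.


Step 1: Formula: n = 100 * (1 - BD / PD)
Step 2: n = 100 * (1 - 1.2 / 2.66)
Step 3: n = 100 * (1 - 0.45113)
Step 4: n = 54.9%

54.9


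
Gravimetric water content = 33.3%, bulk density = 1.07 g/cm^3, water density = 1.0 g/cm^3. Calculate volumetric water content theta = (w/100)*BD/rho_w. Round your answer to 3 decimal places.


Step 1: theta = (w / 100) * BD / rho_w
Step 2: theta = (33.3 / 100) * 1.07 / 1.0
Step 3: theta = 0.333 * 1.07
Step 4: theta = 0.356

0.356
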